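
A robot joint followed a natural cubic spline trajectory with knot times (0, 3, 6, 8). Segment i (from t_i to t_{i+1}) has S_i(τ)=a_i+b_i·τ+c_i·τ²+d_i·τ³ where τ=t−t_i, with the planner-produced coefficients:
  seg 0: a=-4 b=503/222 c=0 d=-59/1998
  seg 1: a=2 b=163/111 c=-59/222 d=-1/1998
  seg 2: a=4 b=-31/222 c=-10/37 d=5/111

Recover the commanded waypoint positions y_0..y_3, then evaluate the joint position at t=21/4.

y_0 = S_0(0) = a_0 = -4
y_1 = S_1(0) = a_1 = 2
y_2 = S_2(0) = a_2 = 4
y_3 = S_2(2) = 3
t_q=21/4 is in segment 1 (τ=9/4); S_1(τ)=18721/4736

y_0=-4 y_1=2 y_2=4 y_3=3
S(21/4) = 18721/4736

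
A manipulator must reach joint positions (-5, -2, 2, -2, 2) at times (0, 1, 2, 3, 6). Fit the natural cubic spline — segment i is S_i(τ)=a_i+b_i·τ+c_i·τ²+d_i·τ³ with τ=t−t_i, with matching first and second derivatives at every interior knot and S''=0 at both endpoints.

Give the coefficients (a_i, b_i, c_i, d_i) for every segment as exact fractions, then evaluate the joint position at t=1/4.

Δ: Δ0=3, Δ1=4, Δ2=-4, Δ3=4/3
row 1: diag=4, rhs=6; c'=1/4, d'=3/2
row 2: denom=4−1·1/4=15/4; d'=(-48−1·3/2)/(15/4)=-66/5
row 3: denom=8−1·4/15=116/15; d'=(32−1·-66/5)/(116/15)=339/58
back: M3=339/58
back: M2=-66/5−4/15·339/58=-428/29
back: M1=3/2−1/4·-428/29=301/58
M: M0=0, M1=301/58, M2=-428/29, M3=339/58, M4=0
seg 0: a=-5, c=M0/2=0, d=(M1−M0)/(6·1)=301/348, b=Δ0−h0·(2M0+M1)/6=743/348
seg 1: a=-2, c=M1/2=301/116, d=(M2−M1)/(6·1)=-1157/348, b=Δ1−h1·(2M1+M2)/6=823/174
seg 2: a=2, c=M2/2=-214/29, d=(M3−M2)/(6·1)=1195/348, b=Δ2−h2·(2M2+M3)/6=-19/348
seg 3: a=-2, c=M3/2=339/116, d=(M4−M3)/(6·3)=-113/348, b=Δ3−h3·(2M3+M4)/6=-785/174
t_q=1/4 → seg 0, τ=1/4; S=-5+743/348·τ+0·τ²+301/348·τ³=-33057/7424

  seg 0: a=-5 b=743/348 c=0 d=301/348
  seg 1: a=-2 b=823/174 c=301/116 d=-1157/348
  seg 2: a=2 b=-19/348 c=-214/29 d=1195/348
  seg 3: a=-2 b=-785/174 c=339/116 d=-113/348
S(1/4) = -33057/7424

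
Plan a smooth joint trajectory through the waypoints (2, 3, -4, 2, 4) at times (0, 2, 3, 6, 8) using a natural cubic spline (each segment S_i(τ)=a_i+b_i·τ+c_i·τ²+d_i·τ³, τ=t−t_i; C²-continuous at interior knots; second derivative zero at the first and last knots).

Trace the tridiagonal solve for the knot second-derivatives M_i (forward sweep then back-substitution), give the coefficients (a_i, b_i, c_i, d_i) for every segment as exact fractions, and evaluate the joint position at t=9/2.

Δ: Δ0=1/2, Δ1=-7, Δ2=2, Δ3=1
row 1: diag=6, rhs=-45; c'=1/6, d'=-15/2
row 2: denom=8−1·1/6=47/6; d'=(54−1·-15/2)/(47/6)=369/47
row 3: denom=10−3·18/47=416/47; d'=(-6−3·369/47)/(416/47)=-1389/416
back: M3=-1389/416
back: M2=369/47−18/47·-1389/416=1899/208
back: M1=-15/2−1/6·1899/208=-3753/416
M: M0=0, M1=-3753/416, M2=1899/208, M3=-1389/416, M4=0
seg 0: a=2, c=M0/2=0, d=(M1−M0)/(6·2)=-1251/1664, b=Δ0−h0·(2M0+M1)/6=1459/416
seg 1: a=3, c=M1/2=-3753/832, d=(M2−M1)/(6·1)=2517/832, b=Δ1−h1·(2M1+M2)/6=-1147/208
seg 2: a=-4, c=M2/2=1899/416, d=(M3−M2)/(6·3)=-133/192, b=Δ2−h2·(2M2+M3)/6=-4543/832
seg 3: a=2, c=M3/2=-1389/832, d=(M4−M3)/(6·2)=463/1664, b=Δ3−h3·(2M3+M4)/6=671/208
t_q=9/2 → seg 2, τ=3/2; S=-4+-4543/832·τ+1899/416·τ²+-133/192·τ³=-28337/6656

  seg 0: a=2 b=1459/416 c=0 d=-1251/1664
  seg 1: a=3 b=-1147/208 c=-3753/832 d=2517/832
  seg 2: a=-4 b=-4543/832 c=1899/416 d=-133/192
  seg 3: a=2 b=671/208 c=-1389/832 d=463/1664
S(9/2) = -28337/6656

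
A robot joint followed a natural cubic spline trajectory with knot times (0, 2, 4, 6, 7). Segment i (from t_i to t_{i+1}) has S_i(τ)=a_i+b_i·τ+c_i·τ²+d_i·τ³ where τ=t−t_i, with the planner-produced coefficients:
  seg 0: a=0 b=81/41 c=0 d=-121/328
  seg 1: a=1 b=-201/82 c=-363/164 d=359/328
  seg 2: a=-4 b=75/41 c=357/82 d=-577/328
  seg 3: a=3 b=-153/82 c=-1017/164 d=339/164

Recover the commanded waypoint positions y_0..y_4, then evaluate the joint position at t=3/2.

y_0 = S_0(0) = a_0 = 0
y_1 = S_1(0) = a_1 = 1
y_2 = S_2(0) = a_2 = -4
y_3 = S_3(0) = a_3 = 3
y_4 = S_3(1) = -3
t_q=3/2 is in segment 0 (τ=3/2); S_0(τ)=4509/2624

y_0=0 y_1=1 y_2=-4 y_3=3 y_4=-3
S(3/2) = 4509/2624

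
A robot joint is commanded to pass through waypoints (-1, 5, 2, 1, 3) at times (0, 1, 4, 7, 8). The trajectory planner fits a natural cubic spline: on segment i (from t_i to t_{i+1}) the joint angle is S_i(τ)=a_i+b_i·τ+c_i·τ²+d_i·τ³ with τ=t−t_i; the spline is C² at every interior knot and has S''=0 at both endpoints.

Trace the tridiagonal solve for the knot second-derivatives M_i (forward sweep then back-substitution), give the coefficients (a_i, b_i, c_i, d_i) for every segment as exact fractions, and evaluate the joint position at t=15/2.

Δ: Δ0=6, Δ1=-1, Δ2=-1/3, Δ3=2
row 1: diag=8, rhs=-42; c'=3/8, d'=-21/4
row 2: denom=12−3·3/8=87/8; d'=(4−3·-21/4)/(87/8)=158/87
row 3: denom=8−3·8/29=208/29; d'=(14−3·158/87)/(208/29)=31/26
back: M3=31/26
back: M2=158/87−8/29·31/26=58/39
back: M1=-21/4−3/8·58/39=-151/26
M: M0=0, M1=-151/26, M2=58/39, M3=31/26, M4=0
seg 0: a=-1, c=M0/2=0, d=(M1−M0)/(6·1)=-151/156, b=Δ0−h0·(2M0+M1)/6=1087/156
seg 1: a=5, c=M1/2=-151/52, d=(M2−M1)/(6·3)=569/1404, b=Δ1−h1·(2M1+M2)/6=317/78
seg 2: a=2, c=M2/2=29/39, d=(M3−M2)/(6·3)=-23/1404, b=Δ2−h2·(2M2+M3)/6=-29/12
seg 3: a=1, c=M3/2=31/52, d=(M4−M3)/(6·1)=-31/156, b=Δ3−h3·(2M3+M4)/6=125/78
t_q=15/2 → seg 3, τ=1/2; S=1+125/78·τ+31/52·τ²+-31/156·τ³=801/416

  seg 0: a=-1 b=1087/156 c=0 d=-151/156
  seg 1: a=5 b=317/78 c=-151/52 d=569/1404
  seg 2: a=2 b=-29/12 c=29/39 d=-23/1404
  seg 3: a=1 b=125/78 c=31/52 d=-31/156
S(15/2) = 801/416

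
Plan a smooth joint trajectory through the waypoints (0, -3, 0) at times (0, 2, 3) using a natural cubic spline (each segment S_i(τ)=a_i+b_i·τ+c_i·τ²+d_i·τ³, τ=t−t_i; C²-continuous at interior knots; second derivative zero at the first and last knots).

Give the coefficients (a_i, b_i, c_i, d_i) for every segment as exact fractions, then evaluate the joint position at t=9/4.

  seg 0: a=0 b=-3 c=0 d=3/8
  seg 1: a=-3 b=3/2 c=9/4 d=-3/4
S(9/4) = -639/256

Δ: Δ0=-3/2, Δ1=3
row 1: diag=6, rhs=27; c'=1/6, d'=9/2
back: M1=9/2
M: M0=0, M1=9/2, M2=0
seg 0: a=0, c=M0/2=0, d=(M1−M0)/(6·2)=3/8, b=Δ0−h0·(2M0+M1)/6=-3
seg 1: a=-3, c=M1/2=9/4, d=(M2−M1)/(6·1)=-3/4, b=Δ1−h1·(2M1+M2)/6=3/2
t_q=9/4 → seg 1, τ=1/4; S=-3+3/2·τ+9/4·τ²+-3/4·τ³=-639/256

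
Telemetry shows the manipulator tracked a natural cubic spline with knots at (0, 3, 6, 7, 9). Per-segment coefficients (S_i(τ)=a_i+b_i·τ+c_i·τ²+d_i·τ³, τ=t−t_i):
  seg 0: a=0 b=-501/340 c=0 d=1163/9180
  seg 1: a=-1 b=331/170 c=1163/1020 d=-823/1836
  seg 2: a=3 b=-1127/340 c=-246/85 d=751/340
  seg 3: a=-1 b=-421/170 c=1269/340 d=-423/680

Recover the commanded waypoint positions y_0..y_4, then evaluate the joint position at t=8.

y_0 = S_0(0) = a_0 = 0
y_1 = S_1(0) = a_1 = -1
y_2 = S_2(0) = a_2 = 3
y_3 = S_3(0) = a_3 = -1
y_4 = S_3(2) = 4
t_q=8 is in segment 3 (τ=1); S_3(τ)=-249/680

y_0=0 y_1=-1 y_2=3 y_3=-1 y_4=4
S(8) = -249/680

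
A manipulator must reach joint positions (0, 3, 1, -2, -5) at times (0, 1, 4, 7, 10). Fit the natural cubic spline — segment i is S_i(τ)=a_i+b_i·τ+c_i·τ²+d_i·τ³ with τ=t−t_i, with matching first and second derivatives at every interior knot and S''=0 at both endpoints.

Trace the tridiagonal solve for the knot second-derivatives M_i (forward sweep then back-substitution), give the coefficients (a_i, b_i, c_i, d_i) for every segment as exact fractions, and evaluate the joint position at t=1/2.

  seg 0: a=0 b=1133/324 c=0 d=-161/324
  seg 1: a=3 b=325/162 c=-161/108 d=583/2916
  seg 2: a=1 b=-499/324 c=25/81 d=-125/2916
  seg 3: a=-2 b=-137/162 c=-25/324 d=25/2916
S(1/2) = 1457/864

Δ: Δ0=3, Δ1=-2/3, Δ2=-1, Δ3=-1
row 1: diag=8, rhs=-22; c'=3/8, d'=-11/4
row 2: denom=12−3·3/8=87/8; d'=(-2−3·-11/4)/(87/8)=50/87
row 3: denom=12−3·8/29=324/29; d'=(0−3·50/87)/(324/29)=-25/162
back: M3=-25/162
back: M2=50/87−8/29·-25/162=50/81
back: M1=-11/4−3/8·50/81=-161/54
M: M0=0, M1=-161/54, M2=50/81, M3=-25/162, M4=0
seg 0: a=0, c=M0/2=0, d=(M1−M0)/(6·1)=-161/324, b=Δ0−h0·(2M0+M1)/6=1133/324
seg 1: a=3, c=M1/2=-161/108, d=(M2−M1)/(6·3)=583/2916, b=Δ1−h1·(2M1+M2)/6=325/162
seg 2: a=1, c=M2/2=25/81, d=(M3−M2)/(6·3)=-125/2916, b=Δ2−h2·(2M2+M3)/6=-499/324
seg 3: a=-2, c=M3/2=-25/324, d=(M4−M3)/(6·3)=25/2916, b=Δ3−h3·(2M3+M4)/6=-137/162
t_q=1/2 → seg 0, τ=1/2; S=0+1133/324·τ+0·τ²+-161/324·τ³=1457/864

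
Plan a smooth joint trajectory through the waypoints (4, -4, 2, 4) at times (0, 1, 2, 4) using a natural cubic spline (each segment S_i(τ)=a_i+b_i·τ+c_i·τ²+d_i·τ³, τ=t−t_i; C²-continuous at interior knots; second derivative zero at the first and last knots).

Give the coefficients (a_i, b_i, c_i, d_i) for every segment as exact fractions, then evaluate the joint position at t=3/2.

  seg 0: a=4 b=-273/23 c=0 d=89/23
  seg 1: a=-4 b=-6/23 c=267/23 d=-123/23
  seg 2: a=2 b=159/23 c=-102/23 d=17/23
S(3/2) = -349/184

Δ: Δ0=-8, Δ1=6, Δ2=1
row 1: diag=4, rhs=84; c'=1/4, d'=21
row 2: denom=6−1·1/4=23/4; d'=(-30−1·21)/(23/4)=-204/23
back: M2=-204/23
back: M1=21−1/4·-204/23=534/23
M: M0=0, M1=534/23, M2=-204/23, M3=0
seg 0: a=4, c=M0/2=0, d=(M1−M0)/(6·1)=89/23, b=Δ0−h0·(2M0+M1)/6=-273/23
seg 1: a=-4, c=M1/2=267/23, d=(M2−M1)/(6·1)=-123/23, b=Δ1−h1·(2M1+M2)/6=-6/23
seg 2: a=2, c=M2/2=-102/23, d=(M3−M2)/(6·2)=17/23, b=Δ2−h2·(2M2+M3)/6=159/23
t_q=3/2 → seg 1, τ=1/2; S=-4+-6/23·τ+267/23·τ²+-123/23·τ³=-349/184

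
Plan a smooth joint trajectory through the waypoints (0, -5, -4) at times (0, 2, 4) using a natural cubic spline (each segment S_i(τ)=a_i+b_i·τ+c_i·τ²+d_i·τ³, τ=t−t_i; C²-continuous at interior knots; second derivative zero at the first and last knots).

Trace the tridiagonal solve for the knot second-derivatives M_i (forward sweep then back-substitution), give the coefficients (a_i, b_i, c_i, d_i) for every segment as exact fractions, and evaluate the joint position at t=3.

Δ: Δ0=-5/2, Δ1=1/2
row 1: diag=8, rhs=18; c'=1/4, d'=9/4
back: M1=9/4
M: M0=0, M1=9/4, M2=0
seg 0: a=0, c=M0/2=0, d=(M1−M0)/(6·2)=3/16, b=Δ0−h0·(2M0+M1)/6=-13/4
seg 1: a=-5, c=M1/2=9/8, d=(M2−M1)/(6·2)=-3/16, b=Δ1−h1·(2M1+M2)/6=-1
t_q=3 → seg 1, τ=1; S=-5+-1·τ+9/8·τ²+-3/16·τ³=-81/16

  seg 0: a=0 b=-13/4 c=0 d=3/16
  seg 1: a=-5 b=-1 c=9/8 d=-3/16
S(3) = -81/16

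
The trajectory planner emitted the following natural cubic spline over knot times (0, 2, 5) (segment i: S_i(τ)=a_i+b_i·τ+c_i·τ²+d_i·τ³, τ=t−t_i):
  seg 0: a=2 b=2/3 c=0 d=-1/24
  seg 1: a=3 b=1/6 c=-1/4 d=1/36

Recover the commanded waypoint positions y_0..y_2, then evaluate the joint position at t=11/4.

y_0=2 y_1=3 y_2=2
S(11/4) = 767/256

y_0 = S_0(0) = a_0 = 2
y_1 = S_1(0) = a_1 = 3
y_2 = S_1(3) = 2
t_q=11/4 is in segment 1 (τ=3/4); S_1(τ)=767/256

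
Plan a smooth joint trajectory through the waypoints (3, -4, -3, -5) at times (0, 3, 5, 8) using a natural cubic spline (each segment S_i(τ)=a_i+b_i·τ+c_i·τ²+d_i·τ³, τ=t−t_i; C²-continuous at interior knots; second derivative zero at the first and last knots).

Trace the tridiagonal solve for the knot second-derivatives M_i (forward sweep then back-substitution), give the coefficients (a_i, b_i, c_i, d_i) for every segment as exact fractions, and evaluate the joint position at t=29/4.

Δ: Δ0=-7/3, Δ1=1/2, Δ2=-2/3
row 1: diag=10, rhs=17; c'=1/5, d'=17/10
row 2: denom=10−2·1/5=48/5; d'=(-7−2·17/10)/(48/5)=-13/12
back: M2=-13/12
back: M1=17/10−1/5·-13/12=23/12
M: M0=0, M1=23/12, M2=-13/12, M3=0
seg 0: a=3, c=M0/2=0, d=(M1−M0)/(6·3)=23/216, b=Δ0−h0·(2M0+M1)/6=-79/24
seg 1: a=-4, c=M1/2=23/24, d=(M2−M1)/(6·2)=-1/4, b=Δ1−h1·(2M1+M2)/6=-5/12
seg 2: a=-3, c=M2/2=-13/24, d=(M3−M2)/(6·3)=13/216, b=Δ2−h2·(2M2+M3)/6=5/12
t_q=29/4 → seg 2, τ=9/4; S=-3+5/12·τ+-13/24·τ²+13/216·τ³=-2109/512

  seg 0: a=3 b=-79/24 c=0 d=23/216
  seg 1: a=-4 b=-5/12 c=23/24 d=-1/4
  seg 2: a=-3 b=5/12 c=-13/24 d=13/216
S(29/4) = -2109/512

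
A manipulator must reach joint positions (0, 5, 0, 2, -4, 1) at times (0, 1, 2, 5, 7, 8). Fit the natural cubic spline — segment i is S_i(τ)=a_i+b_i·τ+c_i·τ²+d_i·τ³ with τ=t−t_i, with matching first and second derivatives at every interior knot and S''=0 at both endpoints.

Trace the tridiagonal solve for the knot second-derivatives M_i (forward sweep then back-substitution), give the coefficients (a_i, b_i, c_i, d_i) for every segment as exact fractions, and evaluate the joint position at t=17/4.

Δ: Δ0=5, Δ1=-5, Δ2=2/3, Δ3=-3, Δ4=5
row 1: diag=4, rhs=-60; c'=1/4, d'=-15
row 2: denom=8−1·1/4=31/4; d'=(34−1·-15)/(31/4)=196/31
row 3: denom=10−3·12/31=274/31; d'=(-22−3·196/31)/(274/31)=-635/137
row 4: denom=6−2·31/137=760/137; d'=(48−2·-635/137)/(760/137)=3923/380
back: M4=3923/380
back: M3=-635/137−31/137·3923/380=-2649/380
back: M2=196/31−12/31·-2649/380=857/95
back: M1=-15−1/4·857/95=-6557/380
M: M0=0, M1=-6557/380, M2=857/95, M3=-2649/380, M4=3923/380, M5=0
seg 0: a=0, c=M0/2=0, d=(M1−M0)/(6·1)=-6557/2280, b=Δ0−h0·(2M0+M1)/6=17957/2280
seg 1: a=5, c=M1/2=-6557/760, d=(M2−M1)/(6·1)=1997/456, b=Δ1−h1·(2M1+M2)/6=-857/1140
seg 2: a=0, c=M2/2=857/190, d=(M3−M2)/(6·3)=-6077/6840, b=Δ2−h2·(2M2+M3)/6=-11101/2280
seg 3: a=2, c=M3/2=-2649/760, d=(M4−M3)/(6·2)=1643/1140, b=Δ3−h3·(2M3+M4)/6=-409/228
seg 4: a=-4, c=M4/2=3923/760, d=(M5−M4)/(6·1)=-3923/2280, b=Δ4−h4·(2M4+M5)/6=1777/1140
t_q=17/4 → seg 2, τ=9/4; S=0+-11101/2280·τ+857/190·τ²+-6077/6840·τ³=85587/48640

  seg 0: a=0 b=17957/2280 c=0 d=-6557/2280
  seg 1: a=5 b=-857/1140 c=-6557/760 d=1997/456
  seg 2: a=0 b=-11101/2280 c=857/190 d=-6077/6840
  seg 3: a=2 b=-409/228 c=-2649/760 d=1643/1140
  seg 4: a=-4 b=1777/1140 c=3923/760 d=-3923/2280
S(17/4) = 85587/48640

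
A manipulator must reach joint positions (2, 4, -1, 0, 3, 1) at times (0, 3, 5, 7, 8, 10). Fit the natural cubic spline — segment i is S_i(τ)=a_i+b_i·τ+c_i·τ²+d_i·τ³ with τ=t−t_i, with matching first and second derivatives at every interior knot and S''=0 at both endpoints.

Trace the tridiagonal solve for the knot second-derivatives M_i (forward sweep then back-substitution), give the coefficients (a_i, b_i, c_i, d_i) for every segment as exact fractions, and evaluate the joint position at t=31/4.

  seg 0: a=2 b=6671/3630 c=0 d=-1417/10890
  seg 1: a=4 b=-3041/1815 c=-1417/1210 d=5509/14520
  seg 2: a=-1 b=-6559/3630 c=535/484 d=349/14520
  seg 3: a=0 b=479/165 c=756/605 d=-2092/1815
  seg 4: a=3 b=3529/1815 c=-1336/605 d=668/1815
S(31/4) = 23173/9680

Δ: Δ0=2/3, Δ1=-5/2, Δ2=1/2, Δ3=3, Δ4=-1
row 1: diag=10, rhs=-19; c'=1/5, d'=-19/10
row 2: denom=8−2·1/5=38/5; d'=(18−2·-19/10)/(38/5)=109/38
row 3: denom=6−2·5/19=104/19; d'=(15−2·109/38)/(104/19)=22/13
row 4: denom=6−1·19/104=605/104; d'=(-24−1·22/13)/(605/104)=-2672/605
back: M4=-2672/605
back: M3=22/13−19/104·-2672/605=1512/605
back: M2=109/38−5/19·1512/605=535/242
back: M1=-19/10−1/5·535/242=-1417/605
M: M0=0, M1=-1417/605, M2=535/242, M3=1512/605, M4=-2672/605, M5=0
seg 0: a=2, c=M0/2=0, d=(M1−M0)/(6·3)=-1417/10890, b=Δ0−h0·(2M0+M1)/6=6671/3630
seg 1: a=4, c=M1/2=-1417/1210, d=(M2−M1)/(6·2)=5509/14520, b=Δ1−h1·(2M1+M2)/6=-3041/1815
seg 2: a=-1, c=M2/2=535/484, d=(M3−M2)/(6·2)=349/14520, b=Δ2−h2·(2M2+M3)/6=-6559/3630
seg 3: a=0, c=M3/2=756/605, d=(M4−M3)/(6·1)=-2092/1815, b=Δ3−h3·(2M3+M4)/6=479/165
seg 4: a=3, c=M4/2=-1336/605, d=(M5−M4)/(6·2)=668/1815, b=Δ4−h4·(2M4+M5)/6=3529/1815
t_q=31/4 → seg 3, τ=3/4; S=0+479/165·τ+756/605·τ²+-2092/1815·τ³=23173/9680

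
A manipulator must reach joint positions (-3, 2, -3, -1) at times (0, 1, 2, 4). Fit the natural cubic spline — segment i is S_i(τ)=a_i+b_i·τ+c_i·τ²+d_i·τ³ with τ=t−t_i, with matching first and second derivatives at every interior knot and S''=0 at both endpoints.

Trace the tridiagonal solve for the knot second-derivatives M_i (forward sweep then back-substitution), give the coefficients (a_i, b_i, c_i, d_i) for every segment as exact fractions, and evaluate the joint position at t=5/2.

Δ: Δ0=5, Δ1=-5, Δ2=1
row 1: diag=4, rhs=-60; c'=1/4, d'=-15
row 2: denom=6−1·1/4=23/4; d'=(36−1·-15)/(23/4)=204/23
back: M2=204/23
back: M1=-15−1/4·204/23=-396/23
M: M0=0, M1=-396/23, M2=204/23, M3=0
seg 0: a=-3, c=M0/2=0, d=(M1−M0)/(6·1)=-66/23, b=Δ0−h0·(2M0+M1)/6=181/23
seg 1: a=2, c=M1/2=-198/23, d=(M2−M1)/(6·1)=100/23, b=Δ1−h1·(2M1+M2)/6=-17/23
seg 2: a=-3, c=M2/2=102/23, d=(M3−M2)/(6·2)=-17/23, b=Δ2−h2·(2M2+M3)/6=-113/23
t_q=5/2 → seg 2, τ=1/2; S=-3+-113/23·τ+102/23·τ²+-17/23·τ³=-817/184

  seg 0: a=-3 b=181/23 c=0 d=-66/23
  seg 1: a=2 b=-17/23 c=-198/23 d=100/23
  seg 2: a=-3 b=-113/23 c=102/23 d=-17/23
S(5/2) = -817/184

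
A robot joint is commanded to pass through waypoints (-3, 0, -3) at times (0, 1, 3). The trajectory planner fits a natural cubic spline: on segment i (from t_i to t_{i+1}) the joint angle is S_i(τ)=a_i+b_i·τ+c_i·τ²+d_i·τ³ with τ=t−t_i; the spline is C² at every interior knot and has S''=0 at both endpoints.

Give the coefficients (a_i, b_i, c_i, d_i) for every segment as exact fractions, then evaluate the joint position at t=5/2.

Δ: Δ0=3, Δ1=-3/2
row 1: diag=6, rhs=-27; c'=1/3, d'=-9/2
back: M1=-9/2
M: M0=0, M1=-9/2, M2=0
seg 0: a=-3, c=M0/2=0, d=(M1−M0)/(6·1)=-3/4, b=Δ0−h0·(2M0+M1)/6=15/4
seg 1: a=0, c=M1/2=-9/4, d=(M2−M1)/(6·2)=3/8, b=Δ1−h1·(2M1+M2)/6=3/2
t_q=5/2 → seg 1, τ=3/2; S=0+3/2·τ+-9/4·τ²+3/8·τ³=-99/64

  seg 0: a=-3 b=15/4 c=0 d=-3/4
  seg 1: a=0 b=3/2 c=-9/4 d=3/8
S(5/2) = -99/64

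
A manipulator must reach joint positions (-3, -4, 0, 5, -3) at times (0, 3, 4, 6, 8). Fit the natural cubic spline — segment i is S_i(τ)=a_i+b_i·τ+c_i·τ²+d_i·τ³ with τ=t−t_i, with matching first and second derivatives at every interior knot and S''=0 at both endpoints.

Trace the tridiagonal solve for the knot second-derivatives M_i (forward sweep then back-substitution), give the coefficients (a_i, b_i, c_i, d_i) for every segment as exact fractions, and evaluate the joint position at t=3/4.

  seg 0: a=-3 b=-2051/1032 c=0 d=569/3096
  seg 1: a=-4 b=1535/516 c=569/344 d=-649/1032
  seg 2: a=0 b=4537/1032 c=-10/43 d=-1477/4128
  seg 3: a=5 b=-427/516 c=-1637/688 d=1637/4128
S(3/4) = -97157/22016

Δ: Δ0=-1/3, Δ1=4, Δ2=5/2, Δ3=-4
row 1: diag=8, rhs=26; c'=1/8, d'=13/4
row 2: denom=6−1·1/8=47/8; d'=(-9−1·13/4)/(47/8)=-98/47
row 3: denom=8−2·16/47=344/47; d'=(-39−2·-98/47)/(344/47)=-1637/344
back: M3=-1637/344
back: M2=-98/47−16/47·-1637/344=-20/43
back: M1=13/4−1/8·-20/43=569/172
M: M0=0, M1=569/172, M2=-20/43, M3=-1637/344, M4=0
seg 0: a=-3, c=M0/2=0, d=(M1−M0)/(6·3)=569/3096, b=Δ0−h0·(2M0+M1)/6=-2051/1032
seg 1: a=-4, c=M1/2=569/344, d=(M2−M1)/(6·1)=-649/1032, b=Δ1−h1·(2M1+M2)/6=1535/516
seg 2: a=0, c=M2/2=-10/43, d=(M3−M2)/(6·2)=-1477/4128, b=Δ2−h2·(2M2+M3)/6=4537/1032
seg 3: a=5, c=M3/2=-1637/688, d=(M4−M3)/(6·2)=1637/4128, b=Δ3−h3·(2M3+M4)/6=-427/516
t_q=3/4 → seg 0, τ=3/4; S=-3+-2051/1032·τ+0·τ²+569/3096·τ³=-97157/22016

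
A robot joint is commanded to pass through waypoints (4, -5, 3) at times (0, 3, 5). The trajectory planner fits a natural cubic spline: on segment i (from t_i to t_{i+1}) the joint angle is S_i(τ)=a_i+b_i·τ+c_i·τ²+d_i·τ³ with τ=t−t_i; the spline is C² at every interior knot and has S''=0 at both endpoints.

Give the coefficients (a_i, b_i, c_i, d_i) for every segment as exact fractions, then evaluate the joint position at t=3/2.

  seg 0: a=4 b=-51/10 c=0 d=7/30
  seg 1: a=-5 b=6/5 c=21/10 d=-7/20
S(3/2) = -229/80

Δ: Δ0=-3, Δ1=4
row 1: diag=10, rhs=42; c'=1/5, d'=21/5
back: M1=21/5
M: M0=0, M1=21/5, M2=0
seg 0: a=4, c=M0/2=0, d=(M1−M0)/(6·3)=7/30, b=Δ0−h0·(2M0+M1)/6=-51/10
seg 1: a=-5, c=M1/2=21/10, d=(M2−M1)/(6·2)=-7/20, b=Δ1−h1·(2M1+M2)/6=6/5
t_q=3/2 → seg 0, τ=3/2; S=4+-51/10·τ+0·τ²+7/30·τ³=-229/80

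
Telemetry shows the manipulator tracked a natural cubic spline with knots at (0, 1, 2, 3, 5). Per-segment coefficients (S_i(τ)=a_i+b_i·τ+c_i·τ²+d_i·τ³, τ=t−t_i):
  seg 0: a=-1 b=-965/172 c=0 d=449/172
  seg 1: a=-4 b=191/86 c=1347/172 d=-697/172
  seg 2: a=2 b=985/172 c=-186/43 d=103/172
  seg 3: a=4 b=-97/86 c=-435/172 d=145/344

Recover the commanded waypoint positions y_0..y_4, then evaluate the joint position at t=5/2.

y_0 = S_0(0) = a_0 = -1
y_1 = S_1(0) = a_1 = -4
y_2 = S_2(0) = a_2 = 2
y_3 = S_3(0) = a_3 = 4
y_4 = S_3(2) = -5
t_q=5/2 is in segment 2 (τ=1/2); S_2(τ)=5307/1376

y_0=-1 y_1=-4 y_2=2 y_3=4 y_4=-5
S(5/2) = 5307/1376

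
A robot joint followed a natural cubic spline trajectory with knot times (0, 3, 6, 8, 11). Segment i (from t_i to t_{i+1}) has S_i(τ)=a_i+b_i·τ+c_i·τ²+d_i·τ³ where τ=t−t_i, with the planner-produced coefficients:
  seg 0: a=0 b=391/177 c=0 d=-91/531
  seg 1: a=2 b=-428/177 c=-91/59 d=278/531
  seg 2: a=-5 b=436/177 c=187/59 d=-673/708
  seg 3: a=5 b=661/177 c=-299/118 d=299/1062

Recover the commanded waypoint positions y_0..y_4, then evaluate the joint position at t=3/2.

y_0 = S_0(0) = a_0 = 0
y_1 = S_1(0) = a_1 = 2
y_2 = S_2(0) = a_2 = -5
y_3 = S_3(0) = a_3 = 5
y_4 = S_3(3) = 1
t_q=3/2 is in segment 0 (τ=3/2); S_0(τ)=1291/472

y_0=0 y_1=2 y_2=-5 y_3=5 y_4=1
S(3/2) = 1291/472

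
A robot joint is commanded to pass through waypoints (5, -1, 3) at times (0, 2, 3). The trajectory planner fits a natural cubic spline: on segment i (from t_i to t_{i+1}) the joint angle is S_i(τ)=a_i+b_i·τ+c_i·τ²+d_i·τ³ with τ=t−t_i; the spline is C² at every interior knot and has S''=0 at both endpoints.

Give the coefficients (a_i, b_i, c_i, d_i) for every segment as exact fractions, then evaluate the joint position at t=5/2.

  seg 0: a=5 b=-16/3 c=0 d=7/12
  seg 1: a=-1 b=5/3 c=7/2 d=-7/6
S(5/2) = 9/16

Δ: Δ0=-3, Δ1=4
row 1: diag=6, rhs=42; c'=1/6, d'=7
back: M1=7
M: M0=0, M1=7, M2=0
seg 0: a=5, c=M0/2=0, d=(M1−M0)/(6·2)=7/12, b=Δ0−h0·(2M0+M1)/6=-16/3
seg 1: a=-1, c=M1/2=7/2, d=(M2−M1)/(6·1)=-7/6, b=Δ1−h1·(2M1+M2)/6=5/3
t_q=5/2 → seg 1, τ=1/2; S=-1+5/3·τ+7/2·τ²+-7/6·τ³=9/16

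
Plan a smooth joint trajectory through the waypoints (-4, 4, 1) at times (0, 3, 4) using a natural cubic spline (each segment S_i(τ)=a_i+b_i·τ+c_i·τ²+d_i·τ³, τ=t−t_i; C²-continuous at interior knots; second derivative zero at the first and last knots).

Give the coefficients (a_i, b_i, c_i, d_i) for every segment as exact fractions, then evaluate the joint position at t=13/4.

  seg 0: a=-4 b=115/24 c=0 d=-17/72
  seg 1: a=4 b=-19/12 c=-17/8 d=17/24
S(13/4) = 1783/512

Δ: Δ0=8/3, Δ1=-3
row 1: diag=8, rhs=-34; c'=1/8, d'=-17/4
back: M1=-17/4
M: M0=0, M1=-17/4, M2=0
seg 0: a=-4, c=M0/2=0, d=(M1−M0)/(6·3)=-17/72, b=Δ0−h0·(2M0+M1)/6=115/24
seg 1: a=4, c=M1/2=-17/8, d=(M2−M1)/(6·1)=17/24, b=Δ1−h1·(2M1+M2)/6=-19/12
t_q=13/4 → seg 1, τ=1/4; S=4+-19/12·τ+-17/8·τ²+17/24·τ³=1783/512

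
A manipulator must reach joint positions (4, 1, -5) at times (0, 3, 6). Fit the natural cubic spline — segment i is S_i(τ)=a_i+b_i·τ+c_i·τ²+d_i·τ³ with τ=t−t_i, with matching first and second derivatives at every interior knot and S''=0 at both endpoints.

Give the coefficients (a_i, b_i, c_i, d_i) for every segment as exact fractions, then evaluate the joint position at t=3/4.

Δ: Δ0=-1, Δ1=-2
row 1: diag=12, rhs=-6; c'=1/4, d'=-1/2
back: M1=-1/2
M: M0=0, M1=-1/2, M2=0
seg 0: a=4, c=M0/2=0, d=(M1−M0)/(6·3)=-1/36, b=Δ0−h0·(2M0+M1)/6=-3/4
seg 1: a=1, c=M1/2=-1/4, d=(M2−M1)/(6·3)=1/36, b=Δ1−h1·(2M1+M2)/6=-3/2
t_q=3/4 → seg 0, τ=3/4; S=4+-3/4·τ+0·τ²+-1/36·τ³=877/256

  seg 0: a=4 b=-3/4 c=0 d=-1/36
  seg 1: a=1 b=-3/2 c=-1/4 d=1/36
S(3/4) = 877/256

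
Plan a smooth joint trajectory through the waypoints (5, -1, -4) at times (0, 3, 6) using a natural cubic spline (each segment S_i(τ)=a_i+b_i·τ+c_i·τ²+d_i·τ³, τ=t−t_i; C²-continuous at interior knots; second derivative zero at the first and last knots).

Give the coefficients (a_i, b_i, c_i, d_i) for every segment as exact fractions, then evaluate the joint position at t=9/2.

  seg 0: a=5 b=-9/4 c=0 d=1/36
  seg 1: a=-1 b=-3/2 c=1/4 d=-1/36
S(9/2) = -89/32

Δ: Δ0=-2, Δ1=-1
row 1: diag=12, rhs=6; c'=1/4, d'=1/2
back: M1=1/2
M: M0=0, M1=1/2, M2=0
seg 0: a=5, c=M0/2=0, d=(M1−M0)/(6·3)=1/36, b=Δ0−h0·(2M0+M1)/6=-9/4
seg 1: a=-1, c=M1/2=1/4, d=(M2−M1)/(6·3)=-1/36, b=Δ1−h1·(2M1+M2)/6=-3/2
t_q=9/2 → seg 1, τ=3/2; S=-1+-3/2·τ+1/4·τ²+-1/36·τ³=-89/32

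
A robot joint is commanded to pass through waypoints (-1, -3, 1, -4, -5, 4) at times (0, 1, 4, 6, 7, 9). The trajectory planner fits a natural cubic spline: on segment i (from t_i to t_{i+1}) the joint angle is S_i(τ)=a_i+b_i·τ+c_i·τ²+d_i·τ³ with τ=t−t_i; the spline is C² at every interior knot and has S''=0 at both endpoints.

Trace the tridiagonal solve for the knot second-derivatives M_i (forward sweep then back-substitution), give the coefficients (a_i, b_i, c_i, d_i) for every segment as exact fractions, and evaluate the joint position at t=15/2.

  seg 0: a=-1 b=-36577/13758 c=0 d=9061/13758
  seg 1: a=-3 b=-4697/6879 c=9061/4586 d=-1993/4586
  seg 2: a=1 b=-7729/13758 c=-4438/2293 d=13295/27516
  seg 3: a=-4 b=-34471/13758 c=4419/4586 d=3728/6879
  seg 4: a=-5 b=14411/13758 c=11875/4586 d=-11875/27516
S(15/2) = -284909/73376

Δ: Δ0=-2, Δ1=4/3, Δ2=-5/2, Δ3=-1, Δ4=9/2
row 1: diag=8, rhs=20; c'=3/8, d'=5/2
row 2: denom=10−3·3/8=71/8; d'=(-23−3·5/2)/(71/8)=-244/71
row 3: denom=6−2·16/71=394/71; d'=(9−2·-244/71)/(394/71)=1127/394
row 4: denom=6−1·71/394=2293/394; d'=(33−1·1127/394)/(2293/394)=11875/2293
back: M4=11875/2293
back: M3=1127/394−71/394·11875/2293=4419/2293
back: M2=-244/71−16/71·4419/2293=-8876/2293
back: M1=5/2−3/8·-8876/2293=9061/2293
M: M0=0, M1=9061/2293, M2=-8876/2293, M3=4419/2293, M4=11875/2293, M5=0
seg 0: a=-1, c=M0/2=0, d=(M1−M0)/(6·1)=9061/13758, b=Δ0−h0·(2M0+M1)/6=-36577/13758
seg 1: a=-3, c=M1/2=9061/4586, d=(M2−M1)/(6·3)=-1993/4586, b=Δ1−h1·(2M1+M2)/6=-4697/6879
seg 2: a=1, c=M2/2=-4438/2293, d=(M3−M2)/(6·2)=13295/27516, b=Δ2−h2·(2M2+M3)/6=-7729/13758
seg 3: a=-4, c=M3/2=4419/4586, d=(M4−M3)/(6·1)=3728/6879, b=Δ3−h3·(2M3+M4)/6=-34471/13758
seg 4: a=-5, c=M4/2=11875/4586, d=(M5−M4)/(6·2)=-11875/27516, b=Δ4−h4·(2M4+M5)/6=14411/13758
t_q=15/2 → seg 4, τ=1/2; S=-5+14411/13758·τ+11875/4586·τ²+-11875/27516·τ³=-284909/73376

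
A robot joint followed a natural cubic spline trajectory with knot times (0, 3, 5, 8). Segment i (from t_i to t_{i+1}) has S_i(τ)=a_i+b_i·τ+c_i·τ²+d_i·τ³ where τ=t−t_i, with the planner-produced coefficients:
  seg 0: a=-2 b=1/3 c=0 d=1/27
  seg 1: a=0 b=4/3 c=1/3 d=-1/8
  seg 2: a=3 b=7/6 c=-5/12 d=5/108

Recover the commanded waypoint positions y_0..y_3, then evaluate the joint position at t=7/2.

y_0=-2 y_1=0 y_2=3 y_3=4
S(7/2) = 47/64

y_0 = S_0(0) = a_0 = -2
y_1 = S_1(0) = a_1 = 0
y_2 = S_2(0) = a_2 = 3
y_3 = S_2(3) = 4
t_q=7/2 is in segment 1 (τ=1/2); S_1(τ)=47/64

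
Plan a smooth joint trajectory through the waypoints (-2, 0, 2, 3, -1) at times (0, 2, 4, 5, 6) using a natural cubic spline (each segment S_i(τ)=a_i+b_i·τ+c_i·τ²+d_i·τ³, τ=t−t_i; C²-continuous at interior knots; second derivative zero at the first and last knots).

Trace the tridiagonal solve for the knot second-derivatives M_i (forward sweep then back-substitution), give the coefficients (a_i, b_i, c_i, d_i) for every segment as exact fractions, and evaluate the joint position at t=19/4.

  seg 0: a=-2 b=47/42 c=0 d=-5/168
  seg 1: a=0 b=16/21 c=-5/28 d=25/168
  seg 2: a=2 b=11/6 c=5/7 d=-65/42
  seg 3: a=3 b=-29/21 c=-55/14 d=55/42
S(19/4) = 2799/896

Δ: Δ0=1, Δ1=1, Δ2=1, Δ3=-4
row 1: diag=8, rhs=0; c'=1/4, d'=0
row 2: denom=6−2·1/4=11/2; d'=(0−2·0)/(11/2)=0
row 3: denom=4−1·2/11=42/11; d'=(-30−1·0)/(42/11)=-55/7
back: M3=-55/7
back: M2=0−2/11·-55/7=10/7
back: M1=0−1/4·10/7=-5/14
M: M0=0, M1=-5/14, M2=10/7, M3=-55/7, M4=0
seg 0: a=-2, c=M0/2=0, d=(M1−M0)/(6·2)=-5/168, b=Δ0−h0·(2M0+M1)/6=47/42
seg 1: a=0, c=M1/2=-5/28, d=(M2−M1)/(6·2)=25/168, b=Δ1−h1·(2M1+M2)/6=16/21
seg 2: a=2, c=M2/2=5/7, d=(M3−M2)/(6·1)=-65/42, b=Δ2−h2·(2M2+M3)/6=11/6
seg 3: a=3, c=M3/2=-55/14, d=(M4−M3)/(6·1)=55/42, b=Δ3−h3·(2M3+M4)/6=-29/21
t_q=19/4 → seg 2, τ=3/4; S=2+11/6·τ+5/7·τ²+-65/42·τ³=2799/896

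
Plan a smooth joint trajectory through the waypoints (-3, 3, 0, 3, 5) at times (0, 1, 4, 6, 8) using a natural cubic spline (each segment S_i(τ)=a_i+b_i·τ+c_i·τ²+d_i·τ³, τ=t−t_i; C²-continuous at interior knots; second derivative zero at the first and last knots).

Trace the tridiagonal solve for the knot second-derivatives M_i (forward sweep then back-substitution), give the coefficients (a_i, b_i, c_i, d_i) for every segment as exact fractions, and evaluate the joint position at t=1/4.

Δ: Δ0=6, Δ1=-1, Δ2=3/2, Δ3=1
row 1: diag=8, rhs=-42; c'=3/8, d'=-21/4
row 2: denom=10−3·3/8=71/8; d'=(15−3·-21/4)/(71/8)=246/71
row 3: denom=8−2·16/71=536/71; d'=(-3−2·246/71)/(536/71)=-705/536
back: M3=-705/536
back: M2=246/71−16/71·-705/536=252/67
back: M1=-21/4−3/8·252/67=-1785/268
M: M0=0, M1=-1785/268, M2=252/67, M3=-705/536, M4=0
seg 0: a=-3, c=M0/2=0, d=(M1−M0)/(6·1)=-595/536, b=Δ0−h0·(2M0+M1)/6=3811/536
seg 1: a=3, c=M1/2=-1785/536, d=(M2−M1)/(6·3)=931/1608, b=Δ1−h1·(2M1+M2)/6=1013/268
seg 2: a=0, c=M2/2=126/67, d=(M3−M2)/(6·2)=-907/2144, b=Δ2−h2·(2M2+M3)/6=-305/536
seg 3: a=3, c=M3/2=-705/1072, d=(M4−M3)/(6·2)=235/2144, b=Δ3−h3·(2M3+M4)/6=503/268
t_q=1/4 → seg 0, τ=1/4; S=-3+3811/536·τ+0·τ²+-595/536·τ³=-42531/34304

  seg 0: a=-3 b=3811/536 c=0 d=-595/536
  seg 1: a=3 b=1013/268 c=-1785/536 d=931/1608
  seg 2: a=0 b=-305/536 c=126/67 d=-907/2144
  seg 3: a=3 b=503/268 c=-705/1072 d=235/2144
S(1/4) = -42531/34304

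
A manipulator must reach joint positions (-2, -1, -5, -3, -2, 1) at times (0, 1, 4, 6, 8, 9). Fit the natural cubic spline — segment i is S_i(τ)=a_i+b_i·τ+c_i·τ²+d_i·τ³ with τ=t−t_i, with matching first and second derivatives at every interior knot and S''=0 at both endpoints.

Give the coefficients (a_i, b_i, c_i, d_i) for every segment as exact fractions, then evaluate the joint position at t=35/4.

Δ: Δ0=1, Δ1=-4/3, Δ2=1, Δ3=1/2, Δ4=3
row 1: diag=8, rhs=-14; c'=3/8, d'=-7/4
row 2: denom=10−3·3/8=71/8; d'=(14−3·-7/4)/(71/8)=154/71
row 3: denom=8−2·16/71=536/71; d'=(-3−2·154/71)/(536/71)=-521/536
row 4: denom=6−2·71/268=733/134; d'=(15−2·-521/536)/(733/134)=4541/1466
back: M4=4541/1466
back: M3=-521/536−71/268·4541/1466=-1314/733
back: M2=154/71−16/71·-1314/733=1886/733
back: M1=-7/4−3/8·1886/733=-1990/733
M: M0=0, M1=-1990/733, M2=1886/733, M3=-1314/733, M4=4541/1466, M5=0
seg 0: a=-2, c=M0/2=0, d=(M1−M0)/(6·1)=-995/2199, b=Δ0−h0·(2M0+M1)/6=3194/2199
seg 1: a=-1, c=M1/2=-995/733, d=(M2−M1)/(6·3)=646/2199, b=Δ1−h1·(2M1+M2)/6=209/2199
seg 2: a=-5, c=M2/2=943/733, d=(M3−M2)/(6·2)=-800/2199, b=Δ2−h2·(2M2+M3)/6=-259/2199
seg 3: a=-3, c=M3/2=-657/733, d=(M4−M3)/(6·2)=7169/17592, b=Δ3−h3·(2M3+M4)/6=1457/2199
seg 4: a=-2, c=M4/2=4541/2932, d=(M5−M4)/(6·1)=-4541/8796, b=Δ4−h4·(2M4+M5)/6=8653/4398
t_q=35/4 → seg 4, τ=3/4; S=-2+8653/4398·τ+4541/2932·τ²+-4541/8796·τ³=24207/187648

  seg 0: a=-2 b=3194/2199 c=0 d=-995/2199
  seg 1: a=-1 b=209/2199 c=-995/733 d=646/2199
  seg 2: a=-5 b=-259/2199 c=943/733 d=-800/2199
  seg 3: a=-3 b=1457/2199 c=-657/733 d=7169/17592
  seg 4: a=-2 b=8653/4398 c=4541/2932 d=-4541/8796
S(35/4) = 24207/187648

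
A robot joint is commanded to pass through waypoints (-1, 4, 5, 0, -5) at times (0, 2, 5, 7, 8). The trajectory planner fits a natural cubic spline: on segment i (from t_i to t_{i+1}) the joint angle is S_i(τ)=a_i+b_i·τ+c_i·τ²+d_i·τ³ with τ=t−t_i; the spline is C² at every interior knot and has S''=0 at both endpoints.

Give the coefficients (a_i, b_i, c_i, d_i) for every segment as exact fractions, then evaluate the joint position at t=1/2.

Δ: Δ0=5/2, Δ1=1/3, Δ2=-5/2, Δ3=-5
row 1: diag=10, rhs=-13; c'=3/10, d'=-13/10
row 2: denom=10−3·3/10=91/10; d'=(-17−3·-13/10)/(91/10)=-131/91
row 3: denom=6−2·20/91=506/91; d'=(-15−2·-131/91)/(506/91)=-1103/506
back: M3=-1103/506
back: M2=-131/91−20/91·-1103/506=-243/253
back: M1=-13/10−3/10·-243/253=-256/253
M: M0=0, M1=-256/253, M2=-243/253, M3=-1103/506, M4=0
seg 0: a=-1, c=M0/2=0, d=(M1−M0)/(6·2)=-64/759, b=Δ0−h0·(2M0+M1)/6=4307/1518
seg 1: a=4, c=M1/2=-128/253, d=(M2−M1)/(6·3)=13/4554, b=Δ1−h1·(2M1+M2)/6=2771/1518
seg 2: a=5, c=M2/2=-243/506, d=(M3−M2)/(6·2)=-617/6072, b=Δ2−h2·(2M2+M3)/6=-860/759
seg 3: a=0, c=M3/2=-1103/1012, d=(M4−M3)/(6·1)=1103/3036, b=Δ3−h3·(2M3+M4)/6=-6487/1518
t_q=1/2 → seg 0, τ=1/2; S=-1+4307/1518·τ+0·τ²+-64/759·τ³=413/1012

  seg 0: a=-1 b=4307/1518 c=0 d=-64/759
  seg 1: a=4 b=2771/1518 c=-128/253 d=13/4554
  seg 2: a=5 b=-860/759 c=-243/506 d=-617/6072
  seg 3: a=0 b=-6487/1518 c=-1103/1012 d=1103/3036
S(1/2) = 413/1012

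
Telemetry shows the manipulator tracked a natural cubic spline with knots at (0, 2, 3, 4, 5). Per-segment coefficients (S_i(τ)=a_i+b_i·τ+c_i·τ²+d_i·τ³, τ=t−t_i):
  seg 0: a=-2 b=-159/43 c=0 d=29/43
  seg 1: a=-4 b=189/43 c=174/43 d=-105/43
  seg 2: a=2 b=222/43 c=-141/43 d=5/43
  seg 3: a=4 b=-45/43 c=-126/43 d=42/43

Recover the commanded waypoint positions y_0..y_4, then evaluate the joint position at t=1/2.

y_0 = S_0(0) = a_0 = -2
y_1 = S_1(0) = a_1 = -4
y_2 = S_2(0) = a_2 = 2
y_3 = S_3(0) = a_3 = 4
y_4 = S_3(1) = 1
t_q=1/2 is in segment 0 (τ=1/2); S_0(τ)=-1295/344

y_0=-2 y_1=-4 y_2=2 y_3=4 y_4=1
S(1/2) = -1295/344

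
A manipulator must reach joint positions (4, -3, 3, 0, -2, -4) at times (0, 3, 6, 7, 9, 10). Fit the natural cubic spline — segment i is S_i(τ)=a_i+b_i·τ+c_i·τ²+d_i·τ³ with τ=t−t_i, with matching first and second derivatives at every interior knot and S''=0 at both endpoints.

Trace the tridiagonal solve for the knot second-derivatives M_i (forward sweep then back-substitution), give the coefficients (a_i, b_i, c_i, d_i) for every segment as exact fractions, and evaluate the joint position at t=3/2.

  seg 0: a=4 b=-1393/339 c=0 d=602/3051
  seg 1: a=-3 b=413/339 c=602/339 d=-1541/3051
  seg 2: a=3 b=-598/339 c=-313/113 d=520/339
  seg 3: a=0 b=-916/339 c=207/113 d=-665/1356
  seg 4: a=-2 b=-427/339 c=-251/226 d=251/678
S(3/2) = -677/452

Δ: Δ0=-7/3, Δ1=2, Δ2=-3, Δ3=-1, Δ4=-2
row 1: diag=12, rhs=26; c'=1/4, d'=13/6
row 2: denom=8−3·1/4=29/4; d'=(-30−3·13/6)/(29/4)=-146/29
row 3: denom=6−1·4/29=170/29; d'=(12−1·-146/29)/(170/29)=247/85
row 4: denom=6−2·29/85=452/85; d'=(-6−2·247/85)/(452/85)=-251/113
back: M4=-251/113
back: M3=247/85−29/85·-251/113=414/113
back: M2=-146/29−4/29·414/113=-626/113
back: M1=13/6−1/4·-626/113=1204/339
M: M0=0, M1=1204/339, M2=-626/113, M3=414/113, M4=-251/113, M5=0
seg 0: a=4, c=M0/2=0, d=(M1−M0)/(6·3)=602/3051, b=Δ0−h0·(2M0+M1)/6=-1393/339
seg 1: a=-3, c=M1/2=602/339, d=(M2−M1)/(6·3)=-1541/3051, b=Δ1−h1·(2M1+M2)/6=413/339
seg 2: a=3, c=M2/2=-313/113, d=(M3−M2)/(6·1)=520/339, b=Δ2−h2·(2M2+M3)/6=-598/339
seg 3: a=0, c=M3/2=207/113, d=(M4−M3)/(6·2)=-665/1356, b=Δ3−h3·(2M3+M4)/6=-916/339
seg 4: a=-2, c=M4/2=-251/226, d=(M5−M4)/(6·1)=251/678, b=Δ4−h4·(2M4+M5)/6=-427/339
t_q=3/2 → seg 0, τ=3/2; S=4+-1393/339·τ+0·τ²+602/3051·τ³=-677/452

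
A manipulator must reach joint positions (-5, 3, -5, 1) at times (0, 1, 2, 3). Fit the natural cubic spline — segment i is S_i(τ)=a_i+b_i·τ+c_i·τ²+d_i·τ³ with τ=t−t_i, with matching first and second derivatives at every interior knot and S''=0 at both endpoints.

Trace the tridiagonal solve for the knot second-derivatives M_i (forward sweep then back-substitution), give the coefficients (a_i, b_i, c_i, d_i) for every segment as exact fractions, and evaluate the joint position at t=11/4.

  seg 0: a=-5 b=66/5 c=0 d=-26/5
  seg 1: a=3 b=-12/5 c=-78/5 d=10
  seg 2: a=-5 b=-18/5 c=72/5 d=-24/5
S(11/4) = -13/8

Δ: Δ0=8, Δ1=-8, Δ2=6
row 1: diag=4, rhs=-96; c'=1/4, d'=-24
row 2: denom=4−1·1/4=15/4; d'=(84−1·-24)/(15/4)=144/5
back: M2=144/5
back: M1=-24−1/4·144/5=-156/5
M: M0=0, M1=-156/5, M2=144/5, M3=0
seg 0: a=-5, c=M0/2=0, d=(M1−M0)/(6·1)=-26/5, b=Δ0−h0·(2M0+M1)/6=66/5
seg 1: a=3, c=M1/2=-78/5, d=(M2−M1)/(6·1)=10, b=Δ1−h1·(2M1+M2)/6=-12/5
seg 2: a=-5, c=M2/2=72/5, d=(M3−M2)/(6·1)=-24/5, b=Δ2−h2·(2M2+M3)/6=-18/5
t_q=11/4 → seg 2, τ=3/4; S=-5+-18/5·τ+72/5·τ²+-24/5·τ³=-13/8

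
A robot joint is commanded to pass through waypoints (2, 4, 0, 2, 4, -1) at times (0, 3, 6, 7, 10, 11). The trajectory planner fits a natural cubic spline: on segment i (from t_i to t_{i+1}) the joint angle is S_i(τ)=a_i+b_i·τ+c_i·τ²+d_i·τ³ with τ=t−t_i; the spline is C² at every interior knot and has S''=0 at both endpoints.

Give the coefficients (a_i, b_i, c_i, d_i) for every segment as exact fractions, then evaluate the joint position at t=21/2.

  seg 0: a=2 b=2437/1563 c=0 d=-155/1563
  seg 1: a=4 b=-1748/1563 c=-465/521 d=1283/4689
  seg 2: a=0 b=1429/1563 c=818/521 d=-757/1563
  seg 3: a=2 b=4066/1563 c=61/521 d=-397/1563
  seg 4: a=4 b=-5555/1563 c=-1130/521 d=1130/1563
S(21/2) = 3691/2084

Δ: Δ0=2/3, Δ1=-4/3, Δ2=2, Δ3=2/3, Δ4=-5
row 1: diag=12, rhs=-12; c'=1/4, d'=-1
row 2: denom=8−3·1/4=29/4; d'=(20−3·-1)/(29/4)=92/29
row 3: denom=8−1·4/29=228/29; d'=(-8−1·92/29)/(228/29)=-27/19
row 4: denom=8−3·29/76=521/76; d'=(-34−3·-27/19)/(521/76)=-2260/521
back: M4=-2260/521
back: M3=-27/19−29/76·-2260/521=122/521
back: M2=92/29−4/29·122/521=1636/521
back: M1=-1−1/4·1636/521=-930/521
M: M0=0, M1=-930/521, M2=1636/521, M3=122/521, M4=-2260/521, M5=0
seg 0: a=2, c=M0/2=0, d=(M1−M0)/(6·3)=-155/1563, b=Δ0−h0·(2M0+M1)/6=2437/1563
seg 1: a=4, c=M1/2=-465/521, d=(M2−M1)/(6·3)=1283/4689, b=Δ1−h1·(2M1+M2)/6=-1748/1563
seg 2: a=0, c=M2/2=818/521, d=(M3−M2)/(6·1)=-757/1563, b=Δ2−h2·(2M2+M3)/6=1429/1563
seg 3: a=2, c=M3/2=61/521, d=(M4−M3)/(6·3)=-397/1563, b=Δ3−h3·(2M3+M4)/6=4066/1563
seg 4: a=4, c=M4/2=-1130/521, d=(M5−M4)/(6·1)=1130/1563, b=Δ4−h4·(2M4+M5)/6=-5555/1563
t_q=21/2 → seg 4, τ=1/2; S=4+-5555/1563·τ+-1130/521·τ²+1130/1563·τ³=3691/2084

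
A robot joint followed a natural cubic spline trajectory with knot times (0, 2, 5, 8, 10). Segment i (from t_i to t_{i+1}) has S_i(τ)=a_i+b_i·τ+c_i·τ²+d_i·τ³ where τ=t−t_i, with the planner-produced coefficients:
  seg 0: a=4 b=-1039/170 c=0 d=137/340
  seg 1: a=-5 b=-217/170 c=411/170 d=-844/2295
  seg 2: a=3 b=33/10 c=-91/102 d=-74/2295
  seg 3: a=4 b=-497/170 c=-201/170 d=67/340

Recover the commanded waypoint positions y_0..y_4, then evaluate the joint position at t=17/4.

y_0=4 y_1=-5 y_2=3 y_3=4 y_4=-5
S(17/4) = 97/544

y_0 = S_0(0) = a_0 = 4
y_1 = S_1(0) = a_1 = -5
y_2 = S_2(0) = a_2 = 3
y_3 = S_3(0) = a_3 = 4
y_4 = S_3(2) = -5
t_q=17/4 is in segment 1 (τ=9/4); S_1(τ)=97/544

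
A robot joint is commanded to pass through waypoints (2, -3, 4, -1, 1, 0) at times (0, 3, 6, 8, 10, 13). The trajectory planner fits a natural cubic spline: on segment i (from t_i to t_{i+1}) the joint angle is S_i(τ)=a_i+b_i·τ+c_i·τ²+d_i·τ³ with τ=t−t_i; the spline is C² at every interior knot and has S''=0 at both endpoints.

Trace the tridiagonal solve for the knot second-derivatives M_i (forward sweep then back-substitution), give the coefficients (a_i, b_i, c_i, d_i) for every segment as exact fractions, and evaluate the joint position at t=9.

  seg 0: a=2 b=-719/221 c=0 d=1052/5967
  seg 1: a=-3 b=333/221 c=1052/663 d=-2608/5967
  seg 2: a=4 b=-171/221 c=-1556/663 d=3935/5304
  seg 3: a=-1 b=-1669/1326 c=5581/2652 d=-431/884
  seg 4: a=1 b=1735/1326 c=-2177/2652 d=2177/23868
S(9) = -851/1326

Δ: Δ0=-5/3, Δ1=7/3, Δ2=-5/2, Δ3=1, Δ4=-1/3
row 1: diag=12, rhs=24; c'=1/4, d'=2
row 2: denom=10−3·1/4=37/4; d'=(-29−3·2)/(37/4)=-140/37
row 3: denom=8−2·8/37=280/37; d'=(21−2·-140/37)/(280/37)=151/40
row 4: denom=10−2·37/140=663/70; d'=(-8−2·151/40)/(663/70)=-2177/1326
back: M4=-2177/1326
back: M3=151/40−37/140·-2177/1326=5581/1326
back: M2=-140/37−8/37·5581/1326=-3112/663
back: M1=2−1/4·-3112/663=2104/663
M: M0=0, M1=2104/663, M2=-3112/663, M3=5581/1326, M4=-2177/1326, M5=0
seg 0: a=2, c=M0/2=0, d=(M1−M0)/(6·3)=1052/5967, b=Δ0−h0·(2M0+M1)/6=-719/221
seg 1: a=-3, c=M1/2=1052/663, d=(M2−M1)/(6·3)=-2608/5967, b=Δ1−h1·(2M1+M2)/6=333/221
seg 2: a=4, c=M2/2=-1556/663, d=(M3−M2)/(6·2)=3935/5304, b=Δ2−h2·(2M2+M3)/6=-171/221
seg 3: a=-1, c=M3/2=5581/2652, d=(M4−M3)/(6·2)=-431/884, b=Δ3−h3·(2M3+M4)/6=-1669/1326
seg 4: a=1, c=M4/2=-2177/2652, d=(M5−M4)/(6·3)=2177/23868, b=Δ4−h4·(2M4+M5)/6=1735/1326
t_q=9 → seg 3, τ=1; S=-1+-1669/1326·τ+5581/2652·τ²+-431/884·τ³=-851/1326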